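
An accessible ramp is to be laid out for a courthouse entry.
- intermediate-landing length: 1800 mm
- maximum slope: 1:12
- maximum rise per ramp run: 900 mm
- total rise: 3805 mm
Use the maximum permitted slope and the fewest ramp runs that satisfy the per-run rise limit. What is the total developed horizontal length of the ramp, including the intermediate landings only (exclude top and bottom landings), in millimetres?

52860 mm

3805 / 900 = 4.23, so 5 ramp runs are needed. That means 4 intermediate landings.
Ramp run (horizontal) at 1:12: 3805 × 12 = 45660 mm.
4 intermediate landings contribute 4 × 1800 = 7200 mm.
Total developed length = 45660 + 7200 = 52860 mm.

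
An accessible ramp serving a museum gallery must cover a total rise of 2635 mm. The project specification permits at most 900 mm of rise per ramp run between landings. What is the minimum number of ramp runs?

3 runs

2635 / 900 = 2.93, so 3 ramp runs are needed.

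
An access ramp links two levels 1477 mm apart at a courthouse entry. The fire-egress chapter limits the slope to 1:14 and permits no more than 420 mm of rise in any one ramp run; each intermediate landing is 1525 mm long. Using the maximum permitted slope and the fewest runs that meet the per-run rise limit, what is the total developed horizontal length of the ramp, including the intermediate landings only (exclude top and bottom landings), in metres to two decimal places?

25.25 m

1477 / 420 = 3.52, so 4 ramp runs are needed. That means 3 intermediate landings.
Ramp run (horizontal) at 1:14: 1477 × 14 = 20678 mm.
Intermediate landings: 3 × 1525 = 4575 mm.
Developed length = 20678 + 4575 = 25253 mm.
= 25.25 m.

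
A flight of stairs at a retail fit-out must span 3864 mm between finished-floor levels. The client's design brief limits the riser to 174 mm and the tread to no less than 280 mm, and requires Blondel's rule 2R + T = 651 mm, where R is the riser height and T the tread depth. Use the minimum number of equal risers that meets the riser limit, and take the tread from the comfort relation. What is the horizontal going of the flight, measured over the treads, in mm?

⌈3864/174⌉ = 23 risers.
R = 3864 ÷ 23 = 168 mm.
From 2R + T = 651: T = 651 − 336 = 315 mm.
Going = (23 − 1) × 315 = 6930 mm.

6930 mm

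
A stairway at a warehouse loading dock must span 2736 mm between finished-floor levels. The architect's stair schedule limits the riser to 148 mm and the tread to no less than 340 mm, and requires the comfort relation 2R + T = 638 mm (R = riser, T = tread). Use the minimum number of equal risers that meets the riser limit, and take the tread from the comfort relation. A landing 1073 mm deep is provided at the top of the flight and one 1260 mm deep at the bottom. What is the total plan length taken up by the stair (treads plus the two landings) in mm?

2736 / 148 = 18.486 → round up to 19 risers.
R = 2736 ÷ 19 = 144 mm.
From 2R + T = 638: T = 638 − 288 = 350 mm.
Going = (19 − 1) × 350 = 6300 mm.
Add landings: 6300 + 1073 + 1260 = 8633 mm.

8633 mm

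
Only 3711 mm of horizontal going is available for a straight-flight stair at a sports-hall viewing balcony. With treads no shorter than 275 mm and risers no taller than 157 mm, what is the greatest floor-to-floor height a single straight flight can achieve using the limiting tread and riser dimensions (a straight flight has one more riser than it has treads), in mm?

3711 / 275 = 13.49, so 13 treads fit.
Risers = treads + 1 = 14.
Maximum height = 14 × 157 = 2198 mm.

2198 mm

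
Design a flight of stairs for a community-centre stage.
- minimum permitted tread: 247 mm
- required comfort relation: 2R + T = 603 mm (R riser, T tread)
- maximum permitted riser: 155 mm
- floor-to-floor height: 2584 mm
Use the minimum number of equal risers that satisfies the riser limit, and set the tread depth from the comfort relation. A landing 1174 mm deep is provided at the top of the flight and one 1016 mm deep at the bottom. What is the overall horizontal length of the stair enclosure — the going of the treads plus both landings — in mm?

6974 mm

At most 155 each: 2584/155 = 16.67, giving 17 risers.
R = 2584 ÷ 17 = 152 mm.
T = 603 − 2·152 = 299 mm, which satisfies the 247 mm minimum.
17 risers give 16 treads; going = 16 × 299 = 4784 mm.
Enclosure = 4784 + 1174 + 1016 = 6974 mm.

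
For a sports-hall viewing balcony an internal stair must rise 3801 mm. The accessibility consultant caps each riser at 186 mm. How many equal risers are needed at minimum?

21 risers

3801 / 186 = 20.435 → round up to 21 risers.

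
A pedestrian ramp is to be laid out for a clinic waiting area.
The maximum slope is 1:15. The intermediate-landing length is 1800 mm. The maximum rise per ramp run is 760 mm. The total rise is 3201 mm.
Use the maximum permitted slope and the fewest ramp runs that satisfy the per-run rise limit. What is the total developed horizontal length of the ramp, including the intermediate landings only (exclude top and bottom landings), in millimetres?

⌈3201/760⌉ = 5 ramp runs. That means 4 intermediate landings.
Horizontal run for 3201 mm of rise at 1:15 is 3201 × 15 = 48015 mm.
4 intermediate landings contribute 4 × 1800 = 7200 mm.
Developed length = 48015 + 7200 = 55215 mm.

55215 mm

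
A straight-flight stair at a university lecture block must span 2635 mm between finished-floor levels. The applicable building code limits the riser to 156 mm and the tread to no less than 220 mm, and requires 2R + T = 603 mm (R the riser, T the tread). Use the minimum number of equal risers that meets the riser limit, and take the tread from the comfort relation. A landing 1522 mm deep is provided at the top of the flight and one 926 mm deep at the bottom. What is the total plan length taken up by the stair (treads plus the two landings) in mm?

7136 mm

At most 156 each: 2635/156 = 16.89, giving 17 risers.
Riser R = 2635 / 17 = 155 mm, within the 156 mm limit.
From 2R + T = 603: T = 603 − 310 = 293 mm.
Going = (17 − 1) × 293 = 4688 mm.
Add landings: 4688 + 1522 + 926 = 7136 mm.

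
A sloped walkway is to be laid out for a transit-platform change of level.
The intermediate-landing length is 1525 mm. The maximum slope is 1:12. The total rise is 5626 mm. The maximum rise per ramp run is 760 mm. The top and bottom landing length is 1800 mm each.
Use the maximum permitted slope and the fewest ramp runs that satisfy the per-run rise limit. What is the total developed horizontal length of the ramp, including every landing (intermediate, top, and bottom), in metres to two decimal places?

5626 / 760 = 7.40, so 8 ramp runs are needed. That means 7 intermediate landings.
Ramp run (horizontal) at 1:12: 5626 × 12 = 67512 mm.
Intermediate landings: 7 × 1525 = 10675 mm.
Top and bottom landings: 2 × 1800 = 3600 mm.
Total = 67512 + 10675 + 3600 = 81787 mm.
= 81.79 m.

81.79 m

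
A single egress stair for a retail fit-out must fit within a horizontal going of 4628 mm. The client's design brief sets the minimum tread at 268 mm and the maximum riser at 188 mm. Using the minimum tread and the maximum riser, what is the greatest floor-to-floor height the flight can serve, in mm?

3384 mm

4628 / 268 = 17.27, so 17 treads fit.
Risers = treads + 1 = 18.
Maximum height = 18 × 188 = 3384 mm.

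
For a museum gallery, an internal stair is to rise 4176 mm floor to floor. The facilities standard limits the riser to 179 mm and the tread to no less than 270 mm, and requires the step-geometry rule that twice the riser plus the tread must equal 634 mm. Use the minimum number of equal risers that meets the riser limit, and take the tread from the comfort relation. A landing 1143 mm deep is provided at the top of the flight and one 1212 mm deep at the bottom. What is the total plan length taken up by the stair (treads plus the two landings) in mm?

At most 179 each: 4176/179 = 23.33, giving 24 risers.
Each riser is 4176/24 = 174 mm (≤ 179 mm).
From 2R + T = 634: T = 634 − 348 = 286 mm.
24 risers give 23 treads; going = 23 × 286 = 6578 mm.
Add landings: 6578 + 1143 + 1212 = 8933 mm.

8933 mm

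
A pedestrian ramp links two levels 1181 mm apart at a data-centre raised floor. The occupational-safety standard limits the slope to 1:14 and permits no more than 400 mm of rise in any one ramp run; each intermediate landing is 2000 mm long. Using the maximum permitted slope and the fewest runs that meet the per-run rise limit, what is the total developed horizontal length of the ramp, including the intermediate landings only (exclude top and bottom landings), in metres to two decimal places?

⌈1181/400⌉ = 3 ramp runs. That means 2 intermediate landings.
Horizontal run for 1181 mm of rise at 1:14 is 1181 × 14 = 16534 mm.
Intermediate landings: 2 × 2000 = 4000 mm.
Developed length = 16534 + 4000 = 20534 mm.
= 20.53 m.

20.53 m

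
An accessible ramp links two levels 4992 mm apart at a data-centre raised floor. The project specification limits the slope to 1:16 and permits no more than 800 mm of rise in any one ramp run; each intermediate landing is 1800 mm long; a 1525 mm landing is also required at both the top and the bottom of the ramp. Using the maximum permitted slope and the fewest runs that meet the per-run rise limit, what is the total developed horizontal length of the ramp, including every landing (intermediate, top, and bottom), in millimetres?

93722 mm

At most 800 each: 4992/800 = 6.24, giving 7 ramp runs. That means 6 intermediate landings.
Ramp run (horizontal) at 1:16: 4992 × 16 = 79872 mm.
Intermediate landings: 6 × 1800 = 10800 mm.
Top and bottom landings: 2 × 1525 = 3050 mm.
Total = 79872 + 10800 + 3050 = 93722 mm.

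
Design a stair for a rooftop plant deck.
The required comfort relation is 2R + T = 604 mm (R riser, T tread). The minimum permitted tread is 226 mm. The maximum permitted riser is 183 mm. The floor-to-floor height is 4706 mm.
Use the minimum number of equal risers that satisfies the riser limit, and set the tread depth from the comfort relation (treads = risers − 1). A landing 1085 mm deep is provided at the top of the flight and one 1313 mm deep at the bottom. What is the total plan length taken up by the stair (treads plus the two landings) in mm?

⌈4706/183⌉ = 26 risers.
R = 4706 ÷ 26 = 181 mm.
T = 604 − 2·181 = 242 mm, which satisfies the 226 mm minimum.
Going = (26 − 1) × 242 = 6050 mm.
Add landings: 6050 + 1085 + 1313 = 8448 mm.

8448 mm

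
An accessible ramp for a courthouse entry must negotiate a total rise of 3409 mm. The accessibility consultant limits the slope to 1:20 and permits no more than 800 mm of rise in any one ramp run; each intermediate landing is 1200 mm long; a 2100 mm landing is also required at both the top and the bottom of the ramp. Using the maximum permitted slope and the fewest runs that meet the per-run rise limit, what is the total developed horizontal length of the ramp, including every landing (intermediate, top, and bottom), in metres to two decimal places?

3409 / 800 = 4.26, so 5 ramp runs are needed. That means 4 intermediate landings.
Ramp run (horizontal) at 1:20: 3409 × 20 = 68180 mm.
Intermediate landings: 4 × 1200 = 4800 mm.
Top and bottom landings: 2 × 2100 = 4200 mm.
Total = 68180 + 4800 + 4200 = 77180 mm.
= 77.18 m.

77.18 m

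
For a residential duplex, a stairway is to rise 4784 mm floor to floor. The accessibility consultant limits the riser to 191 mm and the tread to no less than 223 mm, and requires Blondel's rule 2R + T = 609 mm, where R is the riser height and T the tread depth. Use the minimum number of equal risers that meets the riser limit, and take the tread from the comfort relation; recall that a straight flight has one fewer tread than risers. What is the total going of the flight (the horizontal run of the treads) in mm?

4784 / 191 = 25.047 → round up to 26 risers.
Riser R = 4784 / 26 = 184 mm, within the 191 mm limit.
T = 609 − 2·184 = 241 mm, which satisfies the 223 mm minimum.
Going = (26 − 1) × 241 = 6025 mm.

6025 mm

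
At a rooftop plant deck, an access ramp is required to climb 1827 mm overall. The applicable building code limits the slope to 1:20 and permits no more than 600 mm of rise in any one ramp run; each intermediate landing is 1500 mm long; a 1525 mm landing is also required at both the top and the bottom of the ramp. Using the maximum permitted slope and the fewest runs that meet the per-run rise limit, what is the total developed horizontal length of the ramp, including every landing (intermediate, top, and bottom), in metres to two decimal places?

⌈1827/600⌉ = 4 ramp runs. That means 3 intermediate landings.
Ramp run (horizontal) at 1:20: 1827 × 20 = 36540 mm.
Intermediate landings: 3 × 1500 = 4500 mm.
Top and bottom landings: 2 × 1525 = 3050 mm.
Total = 36540 + 4500 + 3050 = 44090 mm.
= 44.09 m.

44.09 m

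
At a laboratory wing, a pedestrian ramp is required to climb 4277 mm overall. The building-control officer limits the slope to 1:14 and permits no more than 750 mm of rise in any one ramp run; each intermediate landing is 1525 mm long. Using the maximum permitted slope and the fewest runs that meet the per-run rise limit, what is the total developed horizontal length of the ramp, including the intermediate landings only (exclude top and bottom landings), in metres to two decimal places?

67.50 m

⌈4277/750⌉ = 6 ramp runs. That means 5 intermediate landings.
Ramp run (horizontal) at 1:14: 4277 × 14 = 59878 mm.
5 intermediate landings contribute 5 × 1525 = 7625 mm.
Developed length = 59878 + 7625 = 67503 mm.
= 67.50 m.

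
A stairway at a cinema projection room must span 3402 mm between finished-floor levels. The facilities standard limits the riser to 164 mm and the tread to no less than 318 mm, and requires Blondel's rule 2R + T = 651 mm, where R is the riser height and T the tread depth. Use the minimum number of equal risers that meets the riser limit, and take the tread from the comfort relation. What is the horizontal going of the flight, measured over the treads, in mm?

6540 mm

3402 / 164 = 20.74, so 21 risers are needed.
Riser R = 3402 / 21 = 162 mm, within the 164 mm limit.
T = 651 − 2·162 = 327 mm, which satisfies the 318 mm minimum.
Treads = 21 − 1 = 20; going = 20 × 327 = 6540 mm.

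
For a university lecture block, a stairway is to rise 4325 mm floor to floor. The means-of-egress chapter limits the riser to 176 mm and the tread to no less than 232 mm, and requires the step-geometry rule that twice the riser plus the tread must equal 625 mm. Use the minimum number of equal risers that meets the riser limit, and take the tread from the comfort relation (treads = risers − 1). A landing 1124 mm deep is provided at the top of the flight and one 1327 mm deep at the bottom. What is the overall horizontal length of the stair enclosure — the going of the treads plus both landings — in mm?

4325 / 176 = 24.57, so 25 risers are needed.
R = 4325 ÷ 25 = 173 mm.
Tread T = 625 − 2 × 173 = 279 mm (≥ 232 mm).
Treads = 25 − 1 = 24; going = 24 × 279 = 6696 mm.
Enclosure = 6696 + 1124 + 1327 = 9147 mm.

9147 mm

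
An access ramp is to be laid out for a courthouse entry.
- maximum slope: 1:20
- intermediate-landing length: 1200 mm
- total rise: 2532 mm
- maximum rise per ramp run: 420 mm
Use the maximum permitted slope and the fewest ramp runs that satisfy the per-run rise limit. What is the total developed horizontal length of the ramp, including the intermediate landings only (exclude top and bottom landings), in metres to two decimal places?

57.84 m

⌈2532/420⌉ = 7 ramp runs. That means 6 intermediate landings.
Horizontal run for 2532 mm of rise at 1:20 is 2532 × 20 = 50640 mm.
6 intermediate landings contribute 6 × 1200 = 7200 mm.
Total developed length = 50640 + 7200 = 57840 mm.
= 57.84 m.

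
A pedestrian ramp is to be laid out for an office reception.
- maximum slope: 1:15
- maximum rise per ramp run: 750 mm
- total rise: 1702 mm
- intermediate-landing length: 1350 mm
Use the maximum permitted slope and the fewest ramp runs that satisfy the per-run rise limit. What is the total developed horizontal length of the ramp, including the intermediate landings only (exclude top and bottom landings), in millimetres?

1702 / 750 = 2.269 → round up to 3 ramp runs. That means 2 intermediate landings.
Ramp run (horizontal) at 1:15: 1702 × 15 = 25530 mm.
Intermediate landings: 2 × 1350 = 2700 mm.
Total developed length = 25530 + 2700 = 28230 mm.

28230 mm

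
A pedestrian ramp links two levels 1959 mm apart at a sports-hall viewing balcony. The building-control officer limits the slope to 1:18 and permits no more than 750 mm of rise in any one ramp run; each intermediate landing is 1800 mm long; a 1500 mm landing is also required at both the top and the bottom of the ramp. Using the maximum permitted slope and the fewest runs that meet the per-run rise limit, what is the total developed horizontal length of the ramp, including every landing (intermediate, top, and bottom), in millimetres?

41862 mm

⌈1959/750⌉ = 3 ramp runs. That means 2 intermediate landings.
Ramp run (horizontal) at 1:18: 1959 × 18 = 35262 mm.
Intermediate landings: 2 × 1800 = 3600 mm.
Top and bottom landings: 2 × 1500 = 3000 mm.
Total = 35262 + 3600 + 3000 = 41862 mm.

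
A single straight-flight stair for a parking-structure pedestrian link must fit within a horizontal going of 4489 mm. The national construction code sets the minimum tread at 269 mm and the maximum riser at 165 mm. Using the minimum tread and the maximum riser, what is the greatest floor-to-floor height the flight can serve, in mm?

2805 mm

4489 / 269 = 16.69, so 16 treads fit.
Risers = treads + 1 = 17.
Maximum height = 17 × 165 = 2805 mm.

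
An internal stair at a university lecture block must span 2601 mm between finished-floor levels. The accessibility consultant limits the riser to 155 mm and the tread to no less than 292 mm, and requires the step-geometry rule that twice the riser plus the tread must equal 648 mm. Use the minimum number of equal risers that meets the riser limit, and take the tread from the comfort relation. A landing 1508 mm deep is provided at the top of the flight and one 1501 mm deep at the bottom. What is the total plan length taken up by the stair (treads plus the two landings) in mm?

8481 mm

2601 / 155 = 16.78, so 17 risers are needed.
Riser R = 2601 / 17 = 153 mm, within the 155 mm limit.
T = 648 − 2·153 = 342 mm, which satisfies the 292 mm minimum.
Treads = 17 − 1 = 16; going = 16 × 342 = 5472 mm.
Enclosure = 5472 + 1508 + 1501 = 8481 mm.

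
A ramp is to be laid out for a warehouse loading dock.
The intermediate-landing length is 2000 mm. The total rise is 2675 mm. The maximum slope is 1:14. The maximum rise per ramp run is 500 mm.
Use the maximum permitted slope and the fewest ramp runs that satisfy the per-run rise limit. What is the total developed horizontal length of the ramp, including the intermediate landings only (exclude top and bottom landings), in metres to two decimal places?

⌈2675/500⌉ = 6 ramp runs. That means 5 intermediate landings.
Horizontal run for 2675 mm of rise at 1:14 is 2675 × 14 = 37450 mm.
5 intermediate landings contribute 5 × 2000 = 10000 mm.
Developed length = 37450 + 10000 = 47450 mm.
= 47.45 m.

47.45 m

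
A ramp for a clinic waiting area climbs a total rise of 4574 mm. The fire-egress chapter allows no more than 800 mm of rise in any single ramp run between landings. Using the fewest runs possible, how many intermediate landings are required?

4574 / 800 = 5.718 → round up to 6 ramp runs.
6 runs are separated by 5 intermediate landings.

5 intermediate landings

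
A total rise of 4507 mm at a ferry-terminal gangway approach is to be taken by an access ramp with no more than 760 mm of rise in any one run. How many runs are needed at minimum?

4507 / 760 = 5.930 → round up to 6 ramp runs.

6 runs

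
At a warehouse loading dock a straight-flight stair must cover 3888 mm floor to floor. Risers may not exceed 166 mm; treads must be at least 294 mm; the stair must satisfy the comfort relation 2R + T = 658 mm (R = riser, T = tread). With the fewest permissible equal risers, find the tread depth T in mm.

At most 166 each: 3888/166 = 23.42, giving 24 risers.
Each riser is 3888/24 = 162 mm (≤ 166 mm).
Tread T = 658 − 2 × 162 = 334 mm (≥ 294 mm).

334 mm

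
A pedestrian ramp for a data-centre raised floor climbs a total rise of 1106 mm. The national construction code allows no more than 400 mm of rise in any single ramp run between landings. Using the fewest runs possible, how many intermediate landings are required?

1106 / 400 = 2.77, so 3 ramp runs are needed.
3 runs are separated by 2 intermediate landings.

2 intermediate landings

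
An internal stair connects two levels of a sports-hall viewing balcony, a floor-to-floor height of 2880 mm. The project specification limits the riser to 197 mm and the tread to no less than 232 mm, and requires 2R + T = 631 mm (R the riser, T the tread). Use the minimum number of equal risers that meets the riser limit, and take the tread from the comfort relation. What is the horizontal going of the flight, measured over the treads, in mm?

⌈2880/197⌉ = 15 risers.
Each riser is 2880/15 = 192 mm (≤ 197 mm).
From 2R + T = 631: T = 631 − 384 = 247 mm.
Treads = 15 − 1 = 14; going = 14 × 247 = 3458 mm.

3458 mm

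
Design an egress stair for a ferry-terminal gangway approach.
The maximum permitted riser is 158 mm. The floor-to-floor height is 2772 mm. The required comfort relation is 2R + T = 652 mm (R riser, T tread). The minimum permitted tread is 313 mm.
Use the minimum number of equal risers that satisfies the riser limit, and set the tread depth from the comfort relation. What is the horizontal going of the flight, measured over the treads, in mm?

5848 mm

⌈2772/158⌉ = 18 risers.
Riser R = 2772 / 18 = 154 mm, within the 158 mm limit.
Tread T = 652 − 2 × 154 = 344 mm (≥ 313 mm).
18 risers give 17 treads; going = 17 × 344 = 5848 mm.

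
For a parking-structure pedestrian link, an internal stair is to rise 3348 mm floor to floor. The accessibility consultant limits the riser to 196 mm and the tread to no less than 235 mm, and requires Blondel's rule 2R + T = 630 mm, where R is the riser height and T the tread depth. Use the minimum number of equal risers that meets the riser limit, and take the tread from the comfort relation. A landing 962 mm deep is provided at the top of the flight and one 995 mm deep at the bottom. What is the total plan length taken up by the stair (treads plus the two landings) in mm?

3348 / 196 = 17.082 → round up to 18 risers.
Each riser is 3348/18 = 186 mm (≤ 196 mm).
Tread T = 630 − 2 × 186 = 258 mm (≥ 235 mm).
Going = (18 − 1) × 258 = 4386 mm.
Add landings: 4386 + 962 + 995 = 6343 mm.

6343 mm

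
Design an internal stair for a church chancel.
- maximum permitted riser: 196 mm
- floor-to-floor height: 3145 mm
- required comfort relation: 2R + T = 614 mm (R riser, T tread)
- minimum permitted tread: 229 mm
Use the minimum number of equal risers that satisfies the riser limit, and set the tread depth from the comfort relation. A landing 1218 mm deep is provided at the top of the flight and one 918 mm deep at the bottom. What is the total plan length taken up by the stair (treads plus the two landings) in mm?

6040 mm

3145 / 196 = 16.046 → round up to 17 risers.
Each riser is 3145/17 = 185 mm (≤ 196 mm).
T = 614 − 2·185 = 244 mm, which satisfies the 229 mm minimum.
Treads = 17 − 1 = 16; going = 16 × 244 = 3904 mm.
Add landings: 3904 + 1218 + 918 = 6040 mm.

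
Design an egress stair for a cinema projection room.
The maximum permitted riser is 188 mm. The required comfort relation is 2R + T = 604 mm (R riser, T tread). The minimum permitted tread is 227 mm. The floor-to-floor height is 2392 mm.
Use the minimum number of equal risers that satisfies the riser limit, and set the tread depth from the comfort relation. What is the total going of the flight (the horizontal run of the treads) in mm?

2832 mm

At most 188 each: 2392/188 = 12.72, giving 13 risers.
R = 2392 ÷ 13 = 184 mm.
T = 604 − 2·184 = 236 mm, which satisfies the 227 mm minimum.
Treads = 13 − 1 = 12; going = 12 × 236 = 2832 mm.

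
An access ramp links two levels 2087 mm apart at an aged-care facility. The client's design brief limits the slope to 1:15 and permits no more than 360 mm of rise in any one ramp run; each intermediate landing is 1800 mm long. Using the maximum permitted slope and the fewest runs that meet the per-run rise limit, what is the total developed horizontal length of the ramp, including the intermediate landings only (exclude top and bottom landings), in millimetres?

40305 mm

At most 360 each: 2087/360 = 5.80, giving 6 ramp runs. That means 5 intermediate landings.
Horizontal run for 2087 mm of rise at 1:15 is 2087 × 15 = 31305 mm.
5 intermediate landings contribute 5 × 1800 = 9000 mm.
Total developed length = 31305 + 9000 = 40305 mm.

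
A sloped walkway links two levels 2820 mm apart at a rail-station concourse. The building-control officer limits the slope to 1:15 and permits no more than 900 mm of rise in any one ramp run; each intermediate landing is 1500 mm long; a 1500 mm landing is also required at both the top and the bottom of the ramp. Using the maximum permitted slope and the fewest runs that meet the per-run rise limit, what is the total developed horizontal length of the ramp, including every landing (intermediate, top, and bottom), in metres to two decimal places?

49.80 m

2820 / 900 = 3.133 → round up to 4 ramp runs. That means 3 intermediate landings.
Horizontal run for 2820 mm of rise at 1:15 is 2820 × 15 = 42300 mm.
3 intermediate landings contribute 3 × 1500 = 4500 mm.
Top and bottom landings: 2 × 1500 = 3000 mm.
Total = 42300 + 4500 + 3000 = 49800 mm.
= 49.80 m.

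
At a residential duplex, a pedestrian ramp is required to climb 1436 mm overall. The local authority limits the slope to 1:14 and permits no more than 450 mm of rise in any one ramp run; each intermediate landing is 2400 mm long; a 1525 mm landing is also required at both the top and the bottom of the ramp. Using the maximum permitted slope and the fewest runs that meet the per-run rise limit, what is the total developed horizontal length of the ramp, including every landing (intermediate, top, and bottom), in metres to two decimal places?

30.35 m

1436 / 450 = 3.19, so 4 ramp runs are needed. That means 3 intermediate landings.
Ramp run (horizontal) at 1:14: 1436 × 14 = 20104 mm.
3 intermediate landings contribute 3 × 2400 = 7200 mm.
Top and bottom landings: 2 × 1525 = 3050 mm.
Total = 20104 + 7200 + 3050 = 30354 mm.
= 30.35 m.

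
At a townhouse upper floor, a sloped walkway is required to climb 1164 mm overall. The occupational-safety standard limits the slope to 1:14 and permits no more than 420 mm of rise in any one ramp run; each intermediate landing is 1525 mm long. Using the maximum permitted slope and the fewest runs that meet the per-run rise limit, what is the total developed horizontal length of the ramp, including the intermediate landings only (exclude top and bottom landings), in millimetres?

At most 420 each: 1164/420 = 2.77, giving 3 ramp runs. That means 2 intermediate landings.
Horizontal run for 1164 mm of rise at 1:14 is 1164 × 14 = 16296 mm.
2 intermediate landings contribute 2 × 1525 = 3050 mm.
Developed length = 16296 + 3050 = 19346 mm.

19346 mm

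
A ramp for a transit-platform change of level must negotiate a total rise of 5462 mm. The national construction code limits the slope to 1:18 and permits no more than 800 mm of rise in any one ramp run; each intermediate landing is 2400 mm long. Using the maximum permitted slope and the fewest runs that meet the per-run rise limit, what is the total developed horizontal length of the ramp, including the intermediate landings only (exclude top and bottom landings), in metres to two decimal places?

112.72 m

5462 / 800 = 6.827 → round up to 7 ramp runs. That means 6 intermediate landings.
Ramp run (horizontal) at 1:18: 5462 × 18 = 98316 mm.
6 intermediate landings contribute 6 × 2400 = 14400 mm.
Total developed length = 98316 + 14400 = 112716 mm.
= 112.72 m.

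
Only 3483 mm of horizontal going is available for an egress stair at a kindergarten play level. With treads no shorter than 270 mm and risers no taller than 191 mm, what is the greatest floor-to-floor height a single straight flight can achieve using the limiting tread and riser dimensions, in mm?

2483 mm

Treads that fit: ⌊3483 / 270⌋ = 12.
Risers = treads + 1 = 13.
Maximum height = 13 × 191 = 2483 mm.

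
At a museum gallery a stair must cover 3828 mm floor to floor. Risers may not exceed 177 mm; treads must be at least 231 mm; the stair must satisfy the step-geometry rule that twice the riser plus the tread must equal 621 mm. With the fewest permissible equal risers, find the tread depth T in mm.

273 mm

3828 / 177 = 21.627 → round up to 22 risers.
R = 3828 ÷ 22 = 174 mm.
Tread T = 621 − 2 × 174 = 273 mm (≥ 231 mm).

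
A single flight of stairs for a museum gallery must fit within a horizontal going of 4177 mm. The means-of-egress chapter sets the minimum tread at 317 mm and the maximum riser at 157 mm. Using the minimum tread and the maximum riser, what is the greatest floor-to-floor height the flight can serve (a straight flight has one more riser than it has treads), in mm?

2198 mm

Treads that fit: ⌊4177 / 317⌋ = 13.
Risers = treads + 1 = 14.
Maximum height = 14 × 157 = 2198 mm.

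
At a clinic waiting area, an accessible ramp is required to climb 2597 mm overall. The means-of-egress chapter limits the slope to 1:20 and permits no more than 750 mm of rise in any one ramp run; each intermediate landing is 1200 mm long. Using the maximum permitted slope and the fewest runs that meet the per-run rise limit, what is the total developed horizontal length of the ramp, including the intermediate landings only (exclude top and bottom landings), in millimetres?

55540 mm

At most 750 each: 2597/750 = 3.46, giving 4 ramp runs. That means 3 intermediate landings.
Horizontal run for 2597 mm of rise at 1:20 is 2597 × 20 = 51940 mm.
Intermediate landings: 3 × 1200 = 3600 mm.
Developed length = 51940 + 3600 = 55540 mm.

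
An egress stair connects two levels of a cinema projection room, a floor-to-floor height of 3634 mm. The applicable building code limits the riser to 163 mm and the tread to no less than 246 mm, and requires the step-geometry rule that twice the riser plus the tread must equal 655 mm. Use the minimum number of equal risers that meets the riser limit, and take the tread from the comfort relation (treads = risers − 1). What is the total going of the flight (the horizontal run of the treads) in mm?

3634 / 163 = 22.29, so 23 risers are needed.
R = 3634 ÷ 23 = 158 mm.
From 2R + T = 655: T = 655 − 316 = 339 mm.
Treads = 23 − 1 = 22; going = 22 × 339 = 7458 mm.

7458 mm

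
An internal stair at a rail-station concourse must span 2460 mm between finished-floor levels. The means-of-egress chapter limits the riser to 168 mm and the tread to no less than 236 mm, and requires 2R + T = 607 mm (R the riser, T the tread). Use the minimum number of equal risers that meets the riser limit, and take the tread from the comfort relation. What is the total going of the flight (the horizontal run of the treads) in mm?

3906 mm

⌈2460/168⌉ = 15 risers.
Riser R = 2460 / 15 = 164 mm, within the 168 mm limit.
Tread T = 607 − 2 × 164 = 279 mm (≥ 236 mm).
Going = (15 − 1) × 279 = 3906 mm.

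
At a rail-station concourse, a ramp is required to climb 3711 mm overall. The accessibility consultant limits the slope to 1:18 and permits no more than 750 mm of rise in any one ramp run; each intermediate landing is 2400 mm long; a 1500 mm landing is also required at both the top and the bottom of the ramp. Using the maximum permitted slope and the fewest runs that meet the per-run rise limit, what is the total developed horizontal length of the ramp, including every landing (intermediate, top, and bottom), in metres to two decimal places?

79.40 m

At most 750 each: 3711/750 = 4.95, giving 5 ramp runs. That means 4 intermediate landings.
Horizontal run for 3711 mm of rise at 1:18 is 3711 × 18 = 66798 mm.
4 intermediate landings contribute 4 × 2400 = 9600 mm.
Top and bottom landings: 2 × 1500 = 3000 mm.
Total = 66798 + 9600 + 3000 = 79398 mm.
= 79.40 m.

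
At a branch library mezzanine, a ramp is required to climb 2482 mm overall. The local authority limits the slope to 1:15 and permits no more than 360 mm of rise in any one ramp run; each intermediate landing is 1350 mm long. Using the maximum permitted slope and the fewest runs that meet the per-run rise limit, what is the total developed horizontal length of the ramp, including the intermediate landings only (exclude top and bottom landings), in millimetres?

2482 / 360 = 6.89, so 7 ramp runs are needed. That means 6 intermediate landings.
Horizontal run for 2482 mm of rise at 1:15 is 2482 × 15 = 37230 mm.
6 intermediate landings contribute 6 × 1350 = 8100 mm.
Developed length = 37230 + 8100 = 45330 mm.

45330 mm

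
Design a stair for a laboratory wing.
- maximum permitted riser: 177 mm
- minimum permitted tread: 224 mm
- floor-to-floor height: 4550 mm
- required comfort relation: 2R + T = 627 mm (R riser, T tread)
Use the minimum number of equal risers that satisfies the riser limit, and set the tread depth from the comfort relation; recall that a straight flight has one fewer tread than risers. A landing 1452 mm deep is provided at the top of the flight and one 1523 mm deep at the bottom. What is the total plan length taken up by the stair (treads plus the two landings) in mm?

4550 / 177 = 25.706 → round up to 26 risers.
Riser R = 4550 / 26 = 175 mm, within the 177 mm limit.
From 2R + T = 627: T = 627 − 350 = 277 mm.
Going = (26 − 1) × 277 = 6925 mm.
Add landings: 6925 + 1452 + 1523 = 9900 mm.

9900 mm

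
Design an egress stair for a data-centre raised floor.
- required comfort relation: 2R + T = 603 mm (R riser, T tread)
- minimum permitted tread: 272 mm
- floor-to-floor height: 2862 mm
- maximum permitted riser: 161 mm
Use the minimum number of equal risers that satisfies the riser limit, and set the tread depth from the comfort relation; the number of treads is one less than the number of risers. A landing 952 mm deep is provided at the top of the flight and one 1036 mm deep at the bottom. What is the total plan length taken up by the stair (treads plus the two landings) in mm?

6833 mm

2862 / 161 = 17.776 → round up to 18 risers.
Riser R = 2862 / 18 = 159 mm, within the 161 mm limit.
T = 603 − 2·159 = 285 mm, which satisfies the 272 mm minimum.
Treads = 18 − 1 = 17; going = 17 × 285 = 4845 mm.
Add landings: 4845 + 952 + 1036 = 6833 mm.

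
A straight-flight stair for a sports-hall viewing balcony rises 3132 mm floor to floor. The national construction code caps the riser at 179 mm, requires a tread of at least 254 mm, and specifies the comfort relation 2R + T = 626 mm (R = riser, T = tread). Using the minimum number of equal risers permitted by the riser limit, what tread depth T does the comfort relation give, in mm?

278 mm

3132 / 179 = 17.50, so 18 risers are needed.
Riser R = 3132 / 18 = 174 mm, within the 179 mm limit.
T = 626 − 2·174 = 278 mm, which satisfies the 254 mm minimum.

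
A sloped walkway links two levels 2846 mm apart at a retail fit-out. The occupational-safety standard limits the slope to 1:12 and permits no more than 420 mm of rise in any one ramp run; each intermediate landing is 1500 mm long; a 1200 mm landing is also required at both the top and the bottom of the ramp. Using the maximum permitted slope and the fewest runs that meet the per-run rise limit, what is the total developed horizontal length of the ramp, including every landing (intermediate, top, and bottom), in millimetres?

⌈2846/420⌉ = 7 ramp runs. That means 6 intermediate landings.
Horizontal run for 2846 mm of rise at 1:12 is 2846 × 12 = 34152 mm.
6 intermediate landings contribute 6 × 1500 = 9000 mm.
Top and bottom landings: 2 × 1200 = 2400 mm.
Total = 34152 + 9000 + 2400 = 45552 mm.

45552 mm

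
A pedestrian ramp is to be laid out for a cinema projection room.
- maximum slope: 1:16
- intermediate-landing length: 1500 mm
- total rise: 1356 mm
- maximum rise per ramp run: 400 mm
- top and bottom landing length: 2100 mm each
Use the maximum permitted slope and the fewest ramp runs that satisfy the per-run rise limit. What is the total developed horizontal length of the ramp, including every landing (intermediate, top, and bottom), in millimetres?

30396 mm

⌈1356/400⌉ = 4 ramp runs. That means 3 intermediate landings.
Horizontal run for 1356 mm of rise at 1:16 is 1356 × 16 = 21696 mm.
3 intermediate landings contribute 3 × 1500 = 4500 mm.
Top and bottom landings: 2 × 2100 = 4200 mm.
Total = 21696 + 4500 + 4200 = 30396 mm.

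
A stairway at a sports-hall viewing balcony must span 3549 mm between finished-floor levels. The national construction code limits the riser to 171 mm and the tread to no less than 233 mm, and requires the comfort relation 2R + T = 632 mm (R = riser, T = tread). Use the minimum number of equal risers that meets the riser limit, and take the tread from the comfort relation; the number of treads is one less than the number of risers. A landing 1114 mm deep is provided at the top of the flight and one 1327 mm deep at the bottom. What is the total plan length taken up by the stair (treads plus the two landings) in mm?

⌈3549/171⌉ = 21 risers.
Riser R = 3549 / 21 = 169 mm, within the 171 mm limit.
Tread T = 632 − 2 × 169 = 294 mm (≥ 233 mm).
Treads = 21 − 1 = 20; going = 20 × 294 = 5880 mm.
Add landings: 5880 + 1114 + 1327 = 8321 mm.

8321 mm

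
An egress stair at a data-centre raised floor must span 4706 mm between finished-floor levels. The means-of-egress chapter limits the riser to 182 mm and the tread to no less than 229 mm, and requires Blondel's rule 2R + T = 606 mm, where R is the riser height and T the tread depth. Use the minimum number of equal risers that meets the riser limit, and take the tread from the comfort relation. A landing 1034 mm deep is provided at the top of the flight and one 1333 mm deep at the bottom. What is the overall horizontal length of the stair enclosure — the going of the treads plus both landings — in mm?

At most 182 each: 4706/182 = 25.86, giving 26 risers.
R = 4706 ÷ 26 = 181 mm.
From 2R + T = 606: T = 606 − 362 = 244 mm.
Going = (26 − 1) × 244 = 6100 mm.
Add landings: 6100 + 1034 + 1333 = 8467 mm.

8467 mm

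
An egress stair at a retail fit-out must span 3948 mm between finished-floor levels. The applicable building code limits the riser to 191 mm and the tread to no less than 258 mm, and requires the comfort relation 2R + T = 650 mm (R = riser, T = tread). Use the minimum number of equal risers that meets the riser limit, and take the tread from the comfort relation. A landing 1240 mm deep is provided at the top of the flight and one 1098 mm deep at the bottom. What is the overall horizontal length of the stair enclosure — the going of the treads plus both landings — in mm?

7818 mm

⌈3948/191⌉ = 21 risers.
Riser R = 3948 / 21 = 188 mm, within the 191 mm limit.
T = 650 − 2·188 = 274 mm, which satisfies the 258 mm minimum.
Going = (21 − 1) × 274 = 5480 mm.
Enclosure = 5480 + 1240 + 1098 = 7818 mm.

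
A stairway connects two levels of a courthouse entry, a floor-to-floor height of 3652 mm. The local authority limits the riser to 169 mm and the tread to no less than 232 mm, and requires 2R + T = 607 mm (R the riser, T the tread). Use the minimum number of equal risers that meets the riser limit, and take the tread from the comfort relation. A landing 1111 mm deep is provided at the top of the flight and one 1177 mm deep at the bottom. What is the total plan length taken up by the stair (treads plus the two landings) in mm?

3652 / 169 = 21.609 → round up to 22 risers.
Riser R = 3652 / 22 = 166 mm, within the 169 mm limit.
T = 607 − 2·166 = 275 mm, which satisfies the 232 mm minimum.
22 risers give 21 treads; going = 21 × 275 = 5775 mm.
Add landings: 5775 + 1111 + 1177 = 8063 mm.

8063 mm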